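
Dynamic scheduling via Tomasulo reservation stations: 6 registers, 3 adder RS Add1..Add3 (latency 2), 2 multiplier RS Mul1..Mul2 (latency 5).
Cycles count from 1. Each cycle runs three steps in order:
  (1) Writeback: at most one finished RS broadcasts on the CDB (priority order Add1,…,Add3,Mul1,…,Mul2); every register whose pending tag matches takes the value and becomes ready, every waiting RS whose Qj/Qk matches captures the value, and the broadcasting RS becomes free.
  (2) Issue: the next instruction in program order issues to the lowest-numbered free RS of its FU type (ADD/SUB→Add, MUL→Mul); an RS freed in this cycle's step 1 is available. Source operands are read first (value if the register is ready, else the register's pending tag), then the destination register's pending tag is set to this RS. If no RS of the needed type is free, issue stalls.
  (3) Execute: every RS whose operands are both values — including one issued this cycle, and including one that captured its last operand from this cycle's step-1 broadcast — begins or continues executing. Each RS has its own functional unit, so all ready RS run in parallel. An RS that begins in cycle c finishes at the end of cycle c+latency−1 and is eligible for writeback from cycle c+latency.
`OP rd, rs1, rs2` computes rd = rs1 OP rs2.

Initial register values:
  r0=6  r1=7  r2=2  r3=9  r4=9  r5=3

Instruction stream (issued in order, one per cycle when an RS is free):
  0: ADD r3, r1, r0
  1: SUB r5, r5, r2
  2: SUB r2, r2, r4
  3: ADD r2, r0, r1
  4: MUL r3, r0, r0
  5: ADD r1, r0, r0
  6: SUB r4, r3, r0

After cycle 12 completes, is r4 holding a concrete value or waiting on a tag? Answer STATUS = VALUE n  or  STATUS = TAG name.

cycle 1: issue ADD r3<-Add1 // r0:6,r1:7,r2:2,r3:Add1,r4:9,r5:3
cycle 2: issue SUB r5<-Add2 // r0:6,r1:7,r2:2,r3:Add1,r4:9,r5:Add2
cycle 3: CDB Add1=13; issue SUB r2<-Add1 // r0:6,r1:7,r2:Add1,r3:13,r4:9,r5:Add2
cycle 4: CDB Add2=1; issue ADD r2<-Add2 // r0:6,r1:7,r2:Add2,r3:13,r4:9,r5:1
cycle 5: CDB Add1=-7; issue MUL r3<-Mul1 // r0:6,r1:7,r2:Add2,r3:Mul1,r4:9,r5:1
cycle 6: CDB Add2=13; issue ADD r1<-Add1 // r0:6,r1:Add1,r2:13,r3:Mul1,r4:9,r5:1
cycle 7: issue SUB r4<-Add2 // r0:6,r1:Add1,r2:13,r3:Mul1,r4:Add2,r5:1
cycle 8: CDB Add1=12 // r0:6,r1:12,r2:13,r3:Mul1,r4:Add2,r5:1
cycle 9: - // r0:6,r1:12,r2:13,r3:Mul1,r4:Add2,r5:1
cycle 10: CDB Mul1=36 // r0:6,r1:12,r2:13,r3:36,r4:Add2,r5:1
cycle 11: - // r0:6,r1:12,r2:13,r3:36,r4:Add2,r5:1
cycle 12: CDB Add2=30 // r0:6,r1:12,r2:13,r3:36,r4:30,r5:1

STATUS = VALUE 30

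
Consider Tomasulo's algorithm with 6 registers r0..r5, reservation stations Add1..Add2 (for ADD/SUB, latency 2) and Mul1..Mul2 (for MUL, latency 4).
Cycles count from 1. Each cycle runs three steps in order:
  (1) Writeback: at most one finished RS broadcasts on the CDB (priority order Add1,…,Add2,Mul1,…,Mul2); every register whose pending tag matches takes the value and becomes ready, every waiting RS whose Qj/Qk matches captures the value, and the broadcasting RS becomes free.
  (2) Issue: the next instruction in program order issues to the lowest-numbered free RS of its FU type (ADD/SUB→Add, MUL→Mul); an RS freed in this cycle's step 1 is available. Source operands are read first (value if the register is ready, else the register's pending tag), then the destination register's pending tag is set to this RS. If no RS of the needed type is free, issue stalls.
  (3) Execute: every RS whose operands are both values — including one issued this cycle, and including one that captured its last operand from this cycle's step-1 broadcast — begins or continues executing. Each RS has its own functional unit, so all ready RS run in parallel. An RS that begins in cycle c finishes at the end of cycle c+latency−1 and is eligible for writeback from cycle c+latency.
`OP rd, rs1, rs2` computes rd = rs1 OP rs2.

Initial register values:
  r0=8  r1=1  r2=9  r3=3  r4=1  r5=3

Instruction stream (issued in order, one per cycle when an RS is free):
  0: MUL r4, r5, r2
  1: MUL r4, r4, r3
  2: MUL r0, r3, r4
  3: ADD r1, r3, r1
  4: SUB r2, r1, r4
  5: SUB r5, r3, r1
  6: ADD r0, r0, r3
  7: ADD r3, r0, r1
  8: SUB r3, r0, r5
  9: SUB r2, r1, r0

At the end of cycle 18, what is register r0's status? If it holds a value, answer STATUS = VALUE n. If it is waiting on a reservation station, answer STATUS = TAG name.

c1: issue MUL r4<-Mul1 | r0:8,r1:1,r2:9,r3:3,r4:Mul1,r5:3
c2: issue MUL r4<-Mul2 | r0:8,r1:1,r2:9,r3:3,r4:Mul2,r5:3
c3: stall | r0:8,r1:1,r2:9,r3:3,r4:Mul2,r5:3
c4: stall | r0:8,r1:1,r2:9,r3:3,r4:Mul2,r5:3
c5: CDB Mul1=27; issue MUL r0<-Mul1 | r0:Mul1,r1:1,r2:9,r3:3,r4:Mul2,r5:3
c6: issue ADD r1<-Add1 | r0:Mul1,r1:Add1,r2:9,r3:3,r4:Mul2,r5:3
c7: issue SUB r2<-Add2 | r0:Mul1,r1:Add1,r2:Add2,r3:3,r4:Mul2,r5:3
c8: CDB Add1=4; issue SUB r5<-Add1 | r0:Mul1,r1:4,r2:Add2,r3:3,r4:Mul2,r5:Add1
c9: CDB Mul2=81; stall | r0:Mul1,r1:4,r2:Add2,r3:3,r4:81,r5:Add1
c10: CDB Add1=-1; issue ADD r0<-Add1 | r0:Add1,r1:4,r2:Add2,r3:3,r4:81,r5:-1
c11: CDB Add2=-77; issue ADD r3<-Add2 | r0:Add1,r1:4,r2:-77,r3:Add2,r4:81,r5:-1
c12: stall | r0:Add1,r1:4,r2:-77,r3:Add2,r4:81,r5:-1
c13: CDB Mul1=243; stall | r0:Add1,r1:4,r2:-77,r3:Add2,r4:81,r5:-1
c14: stall | r0:Add1,r1:4,r2:-77,r3:Add2,r4:81,r5:-1
c15: CDB Add1=246; issue SUB r3<-Add1 | r0:246,r1:4,r2:-77,r3:Add1,r4:81,r5:-1
c16: stall | r0:246,r1:4,r2:-77,r3:Add1,r4:81,r5:-1
c17: CDB Add1=247; issue SUB r2<-Add1 | r0:246,r1:4,r2:Add1,r3:247,r4:81,r5:-1
c18: CDB Add2=250 | r0:246,r1:4,r2:Add1,r3:247,r4:81,r5:-1

STATUS = VALUE 246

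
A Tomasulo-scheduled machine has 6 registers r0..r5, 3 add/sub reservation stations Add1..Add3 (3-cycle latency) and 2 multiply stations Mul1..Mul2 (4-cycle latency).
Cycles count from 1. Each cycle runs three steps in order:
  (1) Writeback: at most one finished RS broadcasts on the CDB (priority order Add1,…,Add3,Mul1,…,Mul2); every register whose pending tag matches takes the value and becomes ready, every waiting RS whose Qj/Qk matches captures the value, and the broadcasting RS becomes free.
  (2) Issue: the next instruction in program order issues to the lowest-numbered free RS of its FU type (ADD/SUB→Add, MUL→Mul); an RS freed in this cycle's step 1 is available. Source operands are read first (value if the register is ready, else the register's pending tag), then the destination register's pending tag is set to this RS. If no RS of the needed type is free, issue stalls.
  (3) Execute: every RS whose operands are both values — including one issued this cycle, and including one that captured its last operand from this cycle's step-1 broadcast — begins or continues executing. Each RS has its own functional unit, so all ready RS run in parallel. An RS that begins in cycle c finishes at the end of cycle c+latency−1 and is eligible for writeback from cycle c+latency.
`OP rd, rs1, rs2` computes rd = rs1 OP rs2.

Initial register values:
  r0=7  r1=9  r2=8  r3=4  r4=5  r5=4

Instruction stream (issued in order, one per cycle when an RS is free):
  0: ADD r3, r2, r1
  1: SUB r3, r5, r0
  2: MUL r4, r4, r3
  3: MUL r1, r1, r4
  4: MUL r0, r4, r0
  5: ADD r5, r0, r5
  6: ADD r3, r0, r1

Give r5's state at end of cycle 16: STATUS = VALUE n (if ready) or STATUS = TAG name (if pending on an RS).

cycle 1: issue ADD r3<-Add1 // r0:7,r1:9,r2:8,r3:Add1,r4:5,r5:4
cycle 2: issue SUB r3<-Add2 // r0:7,r1:9,r2:8,r3:Add2,r4:5,r5:4
cycle 3: issue MUL r4<-Mul1 // r0:7,r1:9,r2:8,r3:Add2,r4:Mul1,r5:4
cycle 4: CDB Add1=17; issue MUL r1<-Mul2 // r0:7,r1:Mul2,r2:8,r3:Add2,r4:Mul1,r5:4
cycle 5: CDB Add2=-3; stall // r0:7,r1:Mul2,r2:8,r3:-3,r4:Mul1,r5:4
cycle 6: stall // r0:7,r1:Mul2,r2:8,r3:-3,r4:Mul1,r5:4
cycle 7: stall // r0:7,r1:Mul2,r2:8,r3:-3,r4:Mul1,r5:4
cycle 8: stall // r0:7,r1:Mul2,r2:8,r3:-3,r4:Mul1,r5:4
cycle 9: CDB Mul1=-15; issue MUL r0<-Mul1 // r0:Mul1,r1:Mul2,r2:8,r3:-3,r4:-15,r5:4
cycle 10: issue ADD r5<-Add1 // r0:Mul1,r1:Mul2,r2:8,r3:-3,r4:-15,r5:Add1
cycle 11: issue ADD r3<-Add2 // r0:Mul1,r1:Mul2,r2:8,r3:Add2,r4:-15,r5:Add1
cycle 12: - // r0:Mul1,r1:Mul2,r2:8,r3:Add2,r4:-15,r5:Add1
cycle 13: CDB Mul1=-105 // r0:-105,r1:Mul2,r2:8,r3:Add2,r4:-15,r5:Add1
cycle 14: CDB Mul2=-135 // r0:-105,r1:-135,r2:8,r3:Add2,r4:-15,r5:Add1
cycle 15: - // r0:-105,r1:-135,r2:8,r3:Add2,r4:-15,r5:Add1
cycle 16: CDB Add1=-101 // r0:-105,r1:-135,r2:8,r3:Add2,r4:-15,r5:-101

STATUS = VALUE -101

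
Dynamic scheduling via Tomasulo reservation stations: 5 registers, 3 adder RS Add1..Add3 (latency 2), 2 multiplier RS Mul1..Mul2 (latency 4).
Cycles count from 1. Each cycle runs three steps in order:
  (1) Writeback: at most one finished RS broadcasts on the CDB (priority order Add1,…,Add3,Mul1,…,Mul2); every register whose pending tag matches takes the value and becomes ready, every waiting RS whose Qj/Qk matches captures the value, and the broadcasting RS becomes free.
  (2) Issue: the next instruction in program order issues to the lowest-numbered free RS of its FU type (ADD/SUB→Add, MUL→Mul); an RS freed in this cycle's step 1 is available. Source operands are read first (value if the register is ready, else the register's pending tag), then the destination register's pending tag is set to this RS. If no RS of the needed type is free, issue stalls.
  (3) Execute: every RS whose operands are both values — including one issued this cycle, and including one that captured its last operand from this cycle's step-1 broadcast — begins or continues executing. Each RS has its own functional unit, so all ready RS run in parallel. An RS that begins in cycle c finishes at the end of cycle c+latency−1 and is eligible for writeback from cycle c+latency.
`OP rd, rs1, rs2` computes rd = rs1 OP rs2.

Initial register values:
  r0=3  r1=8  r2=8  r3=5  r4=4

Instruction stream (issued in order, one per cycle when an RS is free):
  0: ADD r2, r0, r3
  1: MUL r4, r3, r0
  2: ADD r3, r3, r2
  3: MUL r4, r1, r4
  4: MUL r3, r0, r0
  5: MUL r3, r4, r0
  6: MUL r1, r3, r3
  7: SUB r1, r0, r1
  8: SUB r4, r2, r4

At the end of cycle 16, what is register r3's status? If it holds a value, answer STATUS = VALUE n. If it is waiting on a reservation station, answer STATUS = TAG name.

cycle 1: issue ADD r2<-Add1 // r0:3,r1:8,r2:Add1,r3:5,r4:4
cycle 2: issue MUL r4<-Mul1 // r0:3,r1:8,r2:Add1,r3:5,r4:Mul1
cycle 3: CDB Add1=8; issue ADD r3<-Add1 // r0:3,r1:8,r2:8,r3:Add1,r4:Mul1
cycle 4: issue MUL r4<-Mul2 // r0:3,r1:8,r2:8,r3:Add1,r4:Mul2
cycle 5: CDB Add1=13; stall // r0:3,r1:8,r2:8,r3:13,r4:Mul2
cycle 6: CDB Mul1=15; issue MUL r3<-Mul1 // r0:3,r1:8,r2:8,r3:Mul1,r4:Mul2
cycle 7: stall // r0:3,r1:8,r2:8,r3:Mul1,r4:Mul2
cycle 8: stall // r0:3,r1:8,r2:8,r3:Mul1,r4:Mul2
cycle 9: stall // r0:3,r1:8,r2:8,r3:Mul1,r4:Mul2
cycle 10: CDB Mul1=9; issue MUL r3<-Mul1 // r0:3,r1:8,r2:8,r3:Mul1,r4:Mul2
cycle 11: CDB Mul2=120; issue MUL r1<-Mul2 // r0:3,r1:Mul2,r2:8,r3:Mul1,r4:120
cycle 12: issue SUB r1<-Add1 // r0:3,r1:Add1,r2:8,r3:Mul1,r4:120
cycle 13: issue SUB r4<-Add2 // r0:3,r1:Add1,r2:8,r3:Mul1,r4:Add2
cycle 14: - // r0:3,r1:Add1,r2:8,r3:Mul1,r4:Add2
cycle 15: CDB Add2=-112 // r0:3,r1:Add1,r2:8,r3:Mul1,r4:-112
cycle 16: CDB Mul1=360 // r0:3,r1:Add1,r2:8,r3:360,r4:-112

STATUS = VALUE 360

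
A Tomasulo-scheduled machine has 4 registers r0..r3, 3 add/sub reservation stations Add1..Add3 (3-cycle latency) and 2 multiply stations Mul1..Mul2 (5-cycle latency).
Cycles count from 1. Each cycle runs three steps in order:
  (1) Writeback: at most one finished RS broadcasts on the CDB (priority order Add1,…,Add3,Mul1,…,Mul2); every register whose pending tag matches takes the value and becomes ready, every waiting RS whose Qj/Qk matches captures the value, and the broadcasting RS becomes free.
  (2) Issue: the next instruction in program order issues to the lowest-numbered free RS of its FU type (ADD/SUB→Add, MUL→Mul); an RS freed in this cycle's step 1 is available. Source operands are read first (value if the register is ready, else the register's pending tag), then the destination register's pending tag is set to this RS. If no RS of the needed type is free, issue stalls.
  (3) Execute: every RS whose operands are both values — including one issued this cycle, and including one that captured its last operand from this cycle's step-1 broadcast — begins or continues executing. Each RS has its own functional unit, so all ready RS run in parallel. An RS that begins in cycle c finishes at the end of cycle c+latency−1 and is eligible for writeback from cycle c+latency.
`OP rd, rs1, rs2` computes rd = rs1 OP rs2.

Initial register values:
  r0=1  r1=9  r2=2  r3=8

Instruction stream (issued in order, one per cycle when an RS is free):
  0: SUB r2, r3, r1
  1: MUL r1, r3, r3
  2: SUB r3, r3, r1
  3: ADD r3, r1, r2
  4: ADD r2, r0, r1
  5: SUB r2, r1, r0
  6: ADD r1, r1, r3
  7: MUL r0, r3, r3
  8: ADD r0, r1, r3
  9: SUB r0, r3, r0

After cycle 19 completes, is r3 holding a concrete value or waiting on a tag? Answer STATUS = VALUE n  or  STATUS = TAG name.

c1: issue SUB r2<-Add1 | r0:1,r1:9,r2:Add1,r3:8
c2: issue MUL r1<-Mul1 | r0:1,r1:Mul1,r2:Add1,r3:8
c3: issue SUB r3<-Add2 | r0:1,r1:Mul1,r2:Add1,r3:Add2
c4: CDB Add1=-1; issue ADD r3<-Add1 | r0:1,r1:Mul1,r2:-1,r3:Add1
c5: issue ADD r2<-Add3 | r0:1,r1:Mul1,r2:Add3,r3:Add1
c6: stall | r0:1,r1:Mul1,r2:Add3,r3:Add1
c7: CDB Mul1=64; stall | r0:1,r1:64,r2:Add3,r3:Add1
c8: stall | r0:1,r1:64,r2:Add3,r3:Add1
c9: stall | r0:1,r1:64,r2:Add3,r3:Add1
c10: CDB Add1=63; issue SUB r2<-Add1 | r0:1,r1:64,r2:Add1,r3:63
c11: CDB Add2=-56; issue ADD r1<-Add2 | r0:1,r1:Add2,r2:Add1,r3:63
c12: CDB Add3=65; issue MUL r0<-Mul1 | r0:Mul1,r1:Add2,r2:Add1,r3:63
c13: CDB Add1=63; issue ADD r0<-Add1 | r0:Add1,r1:Add2,r2:63,r3:63
c14: CDB Add2=127; issue SUB r0<-Add2 | r0:Add2,r1:127,r2:63,r3:63
c15: - | r0:Add2,r1:127,r2:63,r3:63
c16: - | r0:Add2,r1:127,r2:63,r3:63
c17: CDB Add1=190 | r0:Add2,r1:127,r2:63,r3:63
c18: CDB Mul1=3969 | r0:Add2,r1:127,r2:63,r3:63
c19: - | r0:Add2,r1:127,r2:63,r3:63

STATUS = VALUE 63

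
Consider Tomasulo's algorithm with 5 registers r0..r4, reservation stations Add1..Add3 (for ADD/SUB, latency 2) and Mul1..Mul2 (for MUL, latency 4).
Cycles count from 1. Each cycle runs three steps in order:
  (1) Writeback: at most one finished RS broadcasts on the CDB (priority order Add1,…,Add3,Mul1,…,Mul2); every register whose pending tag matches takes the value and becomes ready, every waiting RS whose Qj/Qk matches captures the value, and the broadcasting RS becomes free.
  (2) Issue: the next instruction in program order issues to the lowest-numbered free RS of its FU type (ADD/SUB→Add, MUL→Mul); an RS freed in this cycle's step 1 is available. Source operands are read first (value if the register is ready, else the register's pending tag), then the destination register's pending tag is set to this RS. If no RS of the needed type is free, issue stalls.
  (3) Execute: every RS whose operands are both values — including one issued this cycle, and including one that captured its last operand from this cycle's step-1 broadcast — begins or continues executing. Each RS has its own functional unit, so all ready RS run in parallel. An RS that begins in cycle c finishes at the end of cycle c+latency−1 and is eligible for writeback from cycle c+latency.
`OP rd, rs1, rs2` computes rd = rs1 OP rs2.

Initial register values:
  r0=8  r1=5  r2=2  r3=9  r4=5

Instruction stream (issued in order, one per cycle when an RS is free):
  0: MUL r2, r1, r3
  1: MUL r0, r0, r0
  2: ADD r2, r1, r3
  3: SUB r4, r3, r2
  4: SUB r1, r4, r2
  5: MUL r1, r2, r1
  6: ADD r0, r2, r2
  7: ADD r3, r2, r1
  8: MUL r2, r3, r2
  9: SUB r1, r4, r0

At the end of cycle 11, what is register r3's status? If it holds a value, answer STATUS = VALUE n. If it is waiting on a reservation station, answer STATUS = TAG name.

c1: issue MUL r2<-Mul1 | r0:8,r1:5,r2:Mul1,r3:9,r4:5
c2: issue MUL r0<-Mul2 | r0:Mul2,r1:5,r2:Mul1,r3:9,r4:5
c3: issue ADD r2<-Add1 | r0:Mul2,r1:5,r2:Add1,r3:9,r4:5
c4: issue SUB r4<-Add2 | r0:Mul2,r1:5,r2:Add1,r3:9,r4:Add2
c5: CDB Add1=14; issue SUB r1<-Add1 | r0:Mul2,r1:Add1,r2:14,r3:9,r4:Add2
c6: CDB Mul1=45; issue MUL r1<-Mul1 | r0:Mul2,r1:Mul1,r2:14,r3:9,r4:Add2
c7: CDB Add2=-5; issue ADD r0<-Add2 | r0:Add2,r1:Mul1,r2:14,r3:9,r4:-5
c8: CDB Mul2=64; issue ADD r3<-Add3 | r0:Add2,r1:Mul1,r2:14,r3:Add3,r4:-5
c9: CDB Add1=-19; issue MUL r2<-Mul2 | r0:Add2,r1:Mul1,r2:Mul2,r3:Add3,r4:-5
c10: CDB Add2=28; issue SUB r1<-Add1 | r0:28,r1:Add1,r2:Mul2,r3:Add3,r4:-5
c11: - | r0:28,r1:Add1,r2:Mul2,r3:Add3,r4:-5

STATUS = TAG Add3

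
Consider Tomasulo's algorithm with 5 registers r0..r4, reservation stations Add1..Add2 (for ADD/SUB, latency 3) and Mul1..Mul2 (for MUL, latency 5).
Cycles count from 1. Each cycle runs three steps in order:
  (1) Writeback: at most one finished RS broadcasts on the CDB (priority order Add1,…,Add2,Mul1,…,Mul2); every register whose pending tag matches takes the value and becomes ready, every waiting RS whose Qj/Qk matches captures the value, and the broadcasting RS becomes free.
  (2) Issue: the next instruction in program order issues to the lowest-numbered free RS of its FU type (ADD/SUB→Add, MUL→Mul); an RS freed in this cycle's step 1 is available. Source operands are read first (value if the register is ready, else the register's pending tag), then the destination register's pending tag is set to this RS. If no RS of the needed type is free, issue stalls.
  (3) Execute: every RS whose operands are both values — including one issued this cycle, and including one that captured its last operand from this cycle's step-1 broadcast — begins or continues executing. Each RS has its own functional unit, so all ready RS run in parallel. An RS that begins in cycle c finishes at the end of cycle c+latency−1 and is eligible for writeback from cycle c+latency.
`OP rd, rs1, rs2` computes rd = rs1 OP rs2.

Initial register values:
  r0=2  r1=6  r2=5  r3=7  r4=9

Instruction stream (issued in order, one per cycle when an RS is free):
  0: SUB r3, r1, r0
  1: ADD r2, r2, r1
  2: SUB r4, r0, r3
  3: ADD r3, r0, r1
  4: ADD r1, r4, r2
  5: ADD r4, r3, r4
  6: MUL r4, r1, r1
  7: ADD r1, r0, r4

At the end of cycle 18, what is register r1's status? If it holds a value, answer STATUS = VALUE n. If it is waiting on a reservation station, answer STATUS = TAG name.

STATUS = VALUE 83

  c1: issue SUB r3<-Add1  regs: r0:2,r1:6,r2:5,r3:Add1,r4:9
  c2: issue ADD r2<-Add2  regs: r0:2,r1:6,r2:Add2,r3:Add1,r4:9
  c3: stall  regs: r0:2,r1:6,r2:Add2,r3:Add1,r4:9
  c4: CDB Add1=4; issue SUB r4<-Add1  regs: r0:2,r1:6,r2:Add2,r3:4,r4:Add1
  c5: CDB Add2=11; issue ADD r3<-Add2  regs: r0:2,r1:6,r2:11,r3:Add2,r4:Add1
  c6: stall  regs: r0:2,r1:6,r2:11,r3:Add2,r4:Add1
  c7: CDB Add1=-2; issue ADD r1<-Add1  regs: r0:2,r1:Add1,r2:11,r3:Add2,r4:-2
  c8: CDB Add2=8; issue ADD r4<-Add2  regs: r0:2,r1:Add1,r2:11,r3:8,r4:Add2
  c9: issue MUL r4<-Mul1  regs: r0:2,r1:Add1,r2:11,r3:8,r4:Mul1
  c10: CDB Add1=9; issue ADD r1<-Add1  regs: r0:2,r1:Add1,r2:11,r3:8,r4:Mul1
  c11: CDB Add2=6  regs: r0:2,r1:Add1,r2:11,r3:8,r4:Mul1
  c12: -  regs: r0:2,r1:Add1,r2:11,r3:8,r4:Mul1
  c13: -  regs: r0:2,r1:Add1,r2:11,r3:8,r4:Mul1
  c14: -  regs: r0:2,r1:Add1,r2:11,r3:8,r4:Mul1
  c15: CDB Mul1=81  regs: r0:2,r1:Add1,r2:11,r3:8,r4:81
  c16: -  regs: r0:2,r1:Add1,r2:11,r3:8,r4:81
  c17: -  regs: r0:2,r1:Add1,r2:11,r3:8,r4:81
  c18: CDB Add1=83  regs: r0:2,r1:83,r2:11,r3:8,r4:81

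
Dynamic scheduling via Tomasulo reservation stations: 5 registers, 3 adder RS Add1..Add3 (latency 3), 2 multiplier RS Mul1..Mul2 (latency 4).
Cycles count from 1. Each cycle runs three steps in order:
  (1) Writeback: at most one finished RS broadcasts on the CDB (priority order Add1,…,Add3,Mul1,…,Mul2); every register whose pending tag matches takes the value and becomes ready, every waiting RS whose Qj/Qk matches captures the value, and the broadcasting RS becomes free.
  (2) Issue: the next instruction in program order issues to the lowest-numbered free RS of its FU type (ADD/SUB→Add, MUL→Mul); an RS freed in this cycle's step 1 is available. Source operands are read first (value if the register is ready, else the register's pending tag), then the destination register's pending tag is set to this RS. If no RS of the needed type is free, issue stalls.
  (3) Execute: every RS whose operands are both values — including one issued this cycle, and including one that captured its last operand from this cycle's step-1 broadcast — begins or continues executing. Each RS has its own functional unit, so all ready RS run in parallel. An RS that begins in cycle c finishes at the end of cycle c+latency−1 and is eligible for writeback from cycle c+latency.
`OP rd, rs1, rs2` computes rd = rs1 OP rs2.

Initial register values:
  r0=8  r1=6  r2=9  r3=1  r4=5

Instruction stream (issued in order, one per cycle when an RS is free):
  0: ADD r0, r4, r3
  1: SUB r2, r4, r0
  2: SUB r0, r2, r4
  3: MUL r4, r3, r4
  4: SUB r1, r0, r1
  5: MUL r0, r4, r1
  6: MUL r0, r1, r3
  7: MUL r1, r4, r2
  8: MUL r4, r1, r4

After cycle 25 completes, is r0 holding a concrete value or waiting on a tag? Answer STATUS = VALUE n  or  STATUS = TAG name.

cycle 1: issue ADD r0<-Add1 // r0:Add1,r1:6,r2:9,r3:1,r4:5
cycle 2: issue SUB r2<-Add2 // r0:Add1,r1:6,r2:Add2,r3:1,r4:5
cycle 3: issue SUB r0<-Add3 // r0:Add3,r1:6,r2:Add2,r3:1,r4:5
cycle 4: CDB Add1=6; issue MUL r4<-Mul1 // r0:Add3,r1:6,r2:Add2,r3:1,r4:Mul1
cycle 5: issue SUB r1<-Add1 // r0:Add3,r1:Add1,r2:Add2,r3:1,r4:Mul1
cycle 6: issue MUL r0<-Mul2 // r0:Mul2,r1:Add1,r2:Add2,r3:1,r4:Mul1
cycle 7: CDB Add2=-1; stall // r0:Mul2,r1:Add1,r2:-1,r3:1,r4:Mul1
cycle 8: CDB Mul1=5; issue MUL r0<-Mul1 // r0:Mul1,r1:Add1,r2:-1,r3:1,r4:5
cycle 9: stall // r0:Mul1,r1:Add1,r2:-1,r3:1,r4:5
cycle 10: CDB Add3=-6; stall // r0:Mul1,r1:Add1,r2:-1,r3:1,r4:5
cycle 11: stall // r0:Mul1,r1:Add1,r2:-1,r3:1,r4:5
cycle 12: stall // r0:Mul1,r1:Add1,r2:-1,r3:1,r4:5
cycle 13: CDB Add1=-12; stall // r0:Mul1,r1:-12,r2:-1,r3:1,r4:5
cycle 14: stall // r0:Mul1,r1:-12,r2:-1,r3:1,r4:5
cycle 15: stall // r0:Mul1,r1:-12,r2:-1,r3:1,r4:5
cycle 16: stall // r0:Mul1,r1:-12,r2:-1,r3:1,r4:5
cycle 17: CDB Mul1=-12; issue MUL r1<-Mul1 // r0:-12,r1:Mul1,r2:-1,r3:1,r4:5
cycle 18: CDB Mul2=-60; issue MUL r4<-Mul2 // r0:-12,r1:Mul1,r2:-1,r3:1,r4:Mul2
cycle 19: - // r0:-12,r1:Mul1,r2:-1,r3:1,r4:Mul2
cycle 20: - // r0:-12,r1:Mul1,r2:-1,r3:1,r4:Mul2
cycle 21: CDB Mul1=-5 // r0:-12,r1:-5,r2:-1,r3:1,r4:Mul2
cycle 22: - // r0:-12,r1:-5,r2:-1,r3:1,r4:Mul2
cycle 23: - // r0:-12,r1:-5,r2:-1,r3:1,r4:Mul2
cycle 24: - // r0:-12,r1:-5,r2:-1,r3:1,r4:Mul2
cycle 25: CDB Mul2=-25 // r0:-12,r1:-5,r2:-1,r3:1,r4:-25

STATUS = VALUE -12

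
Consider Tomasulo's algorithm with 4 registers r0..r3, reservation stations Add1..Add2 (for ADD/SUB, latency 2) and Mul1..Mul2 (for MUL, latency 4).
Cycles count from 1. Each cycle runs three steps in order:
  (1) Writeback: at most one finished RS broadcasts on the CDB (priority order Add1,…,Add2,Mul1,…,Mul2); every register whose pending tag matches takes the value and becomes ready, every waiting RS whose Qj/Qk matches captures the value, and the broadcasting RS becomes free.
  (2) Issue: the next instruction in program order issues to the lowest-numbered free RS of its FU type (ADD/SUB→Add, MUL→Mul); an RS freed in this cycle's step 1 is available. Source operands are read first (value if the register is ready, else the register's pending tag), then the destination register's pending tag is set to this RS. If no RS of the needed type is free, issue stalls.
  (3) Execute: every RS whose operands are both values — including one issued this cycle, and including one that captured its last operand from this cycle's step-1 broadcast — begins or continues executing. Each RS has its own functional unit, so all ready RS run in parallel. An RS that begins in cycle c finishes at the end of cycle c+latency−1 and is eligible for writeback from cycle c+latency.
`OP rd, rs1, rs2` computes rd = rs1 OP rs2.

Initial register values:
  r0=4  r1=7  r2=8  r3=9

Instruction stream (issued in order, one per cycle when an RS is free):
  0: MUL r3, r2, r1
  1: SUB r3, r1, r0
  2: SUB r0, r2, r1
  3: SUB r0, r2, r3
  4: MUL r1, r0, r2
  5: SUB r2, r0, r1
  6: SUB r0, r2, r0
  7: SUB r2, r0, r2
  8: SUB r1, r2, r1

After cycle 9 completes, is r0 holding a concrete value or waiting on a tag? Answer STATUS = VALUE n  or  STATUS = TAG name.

  c1: issue MUL r3<-Mul1  regs: r0:4,r1:7,r2:8,r3:Mul1
  c2: issue SUB r3<-Add1  regs: r0:4,r1:7,r2:8,r3:Add1
  c3: issue SUB r0<-Add2  regs: r0:Add2,r1:7,r2:8,r3:Add1
  c4: CDB Add1=3; issue SUB r0<-Add1  regs: r0:Add1,r1:7,r2:8,r3:3
  c5: CDB Add2=1; issue MUL r1<-Mul2  regs: r0:Add1,r1:Mul2,r2:8,r3:3
  c6: CDB Add1=5; issue SUB r2<-Add1  regs: r0:5,r1:Mul2,r2:Add1,r3:3
  c7: CDB Mul1=56; issue SUB r0<-Add2  regs: r0:Add2,r1:Mul2,r2:Add1,r3:3
  c8: stall  regs: r0:Add2,r1:Mul2,r2:Add1,r3:3
  c9: stall  regs: r0:Add2,r1:Mul2,r2:Add1,r3:3

STATUS = TAG Add2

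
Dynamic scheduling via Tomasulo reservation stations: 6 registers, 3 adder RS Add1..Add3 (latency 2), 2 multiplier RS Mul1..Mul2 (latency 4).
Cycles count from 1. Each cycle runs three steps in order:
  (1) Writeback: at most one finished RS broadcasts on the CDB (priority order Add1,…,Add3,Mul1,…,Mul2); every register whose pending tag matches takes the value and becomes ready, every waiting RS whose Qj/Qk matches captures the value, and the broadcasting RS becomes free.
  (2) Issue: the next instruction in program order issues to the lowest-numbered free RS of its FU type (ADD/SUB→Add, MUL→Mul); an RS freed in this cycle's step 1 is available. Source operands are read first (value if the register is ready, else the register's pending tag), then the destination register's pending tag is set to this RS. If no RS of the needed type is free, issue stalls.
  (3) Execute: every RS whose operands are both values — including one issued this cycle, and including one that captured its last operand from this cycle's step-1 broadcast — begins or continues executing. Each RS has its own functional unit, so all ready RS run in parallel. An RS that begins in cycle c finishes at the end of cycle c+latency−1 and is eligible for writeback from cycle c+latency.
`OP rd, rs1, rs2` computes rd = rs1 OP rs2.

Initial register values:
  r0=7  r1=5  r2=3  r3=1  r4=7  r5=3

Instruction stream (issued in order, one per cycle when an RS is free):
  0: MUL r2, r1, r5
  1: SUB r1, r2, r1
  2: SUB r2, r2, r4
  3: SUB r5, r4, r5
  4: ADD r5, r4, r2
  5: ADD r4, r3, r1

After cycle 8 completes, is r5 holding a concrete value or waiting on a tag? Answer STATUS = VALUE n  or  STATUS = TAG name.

c1: issue MUL r2<-Mul1 | r0:7,r1:5,r2:Mul1,r3:1,r4:7,r5:3
c2: issue SUB r1<-Add1 | r0:7,r1:Add1,r2:Mul1,r3:1,r4:7,r5:3
c3: issue SUB r2<-Add2 | r0:7,r1:Add1,r2:Add2,r3:1,r4:7,r5:3
c4: issue SUB r5<-Add3 | r0:7,r1:Add1,r2:Add2,r3:1,r4:7,r5:Add3
c5: CDB Mul1=15; stall | r0:7,r1:Add1,r2:Add2,r3:1,r4:7,r5:Add3
c6: CDB Add3=4; issue ADD r5<-Add3 | r0:7,r1:Add1,r2:Add2,r3:1,r4:7,r5:Add3
c7: CDB Add1=10; issue ADD r4<-Add1 | r0:7,r1:10,r2:Add2,r3:1,r4:Add1,r5:Add3
c8: CDB Add2=8 | r0:7,r1:10,r2:8,r3:1,r4:Add1,r5:Add3

STATUS = TAG Add3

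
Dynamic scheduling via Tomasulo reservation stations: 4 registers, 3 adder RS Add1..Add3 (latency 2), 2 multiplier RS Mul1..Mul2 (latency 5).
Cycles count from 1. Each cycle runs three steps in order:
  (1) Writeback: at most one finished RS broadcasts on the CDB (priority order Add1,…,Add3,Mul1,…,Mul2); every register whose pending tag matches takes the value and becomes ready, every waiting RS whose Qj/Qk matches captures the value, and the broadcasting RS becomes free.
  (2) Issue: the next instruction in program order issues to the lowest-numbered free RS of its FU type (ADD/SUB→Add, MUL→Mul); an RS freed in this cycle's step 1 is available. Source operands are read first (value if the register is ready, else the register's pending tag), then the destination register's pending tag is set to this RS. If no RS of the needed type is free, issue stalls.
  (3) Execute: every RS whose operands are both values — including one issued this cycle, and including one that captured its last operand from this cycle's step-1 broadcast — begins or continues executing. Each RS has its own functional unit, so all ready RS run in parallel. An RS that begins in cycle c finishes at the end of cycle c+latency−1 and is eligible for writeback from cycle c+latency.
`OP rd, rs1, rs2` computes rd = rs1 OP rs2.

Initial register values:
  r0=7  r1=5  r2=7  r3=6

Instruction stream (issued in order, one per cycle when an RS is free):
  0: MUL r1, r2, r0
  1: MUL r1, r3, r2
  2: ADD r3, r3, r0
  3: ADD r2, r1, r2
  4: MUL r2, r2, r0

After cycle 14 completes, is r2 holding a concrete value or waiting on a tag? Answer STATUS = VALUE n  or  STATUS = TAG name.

STATUS = VALUE 343

cycle 1: issue MUL r1<-Mul1 // r0:7,r1:Mul1,r2:7,r3:6
cycle 2: issue MUL r1<-Mul2 // r0:7,r1:Mul2,r2:7,r3:6
cycle 3: issue ADD r3<-Add1 // r0:7,r1:Mul2,r2:7,r3:Add1
cycle 4: issue ADD r2<-Add2 // r0:7,r1:Mul2,r2:Add2,r3:Add1
cycle 5: CDB Add1=13; stall // r0:7,r1:Mul2,r2:Add2,r3:13
cycle 6: CDB Mul1=49; issue MUL r2<-Mul1 // r0:7,r1:Mul2,r2:Mul1,r3:13
cycle 7: CDB Mul2=42 // r0:7,r1:42,r2:Mul1,r3:13
cycle 8: - // r0:7,r1:42,r2:Mul1,r3:13
cycle 9: CDB Add2=49 // r0:7,r1:42,r2:Mul1,r3:13
cycle 10: - // r0:7,r1:42,r2:Mul1,r3:13
cycle 11: - // r0:7,r1:42,r2:Mul1,r3:13
cycle 12: - // r0:7,r1:42,r2:Mul1,r3:13
cycle 13: - // r0:7,r1:42,r2:Mul1,r3:13
cycle 14: CDB Mul1=343 // r0:7,r1:42,r2:343,r3:13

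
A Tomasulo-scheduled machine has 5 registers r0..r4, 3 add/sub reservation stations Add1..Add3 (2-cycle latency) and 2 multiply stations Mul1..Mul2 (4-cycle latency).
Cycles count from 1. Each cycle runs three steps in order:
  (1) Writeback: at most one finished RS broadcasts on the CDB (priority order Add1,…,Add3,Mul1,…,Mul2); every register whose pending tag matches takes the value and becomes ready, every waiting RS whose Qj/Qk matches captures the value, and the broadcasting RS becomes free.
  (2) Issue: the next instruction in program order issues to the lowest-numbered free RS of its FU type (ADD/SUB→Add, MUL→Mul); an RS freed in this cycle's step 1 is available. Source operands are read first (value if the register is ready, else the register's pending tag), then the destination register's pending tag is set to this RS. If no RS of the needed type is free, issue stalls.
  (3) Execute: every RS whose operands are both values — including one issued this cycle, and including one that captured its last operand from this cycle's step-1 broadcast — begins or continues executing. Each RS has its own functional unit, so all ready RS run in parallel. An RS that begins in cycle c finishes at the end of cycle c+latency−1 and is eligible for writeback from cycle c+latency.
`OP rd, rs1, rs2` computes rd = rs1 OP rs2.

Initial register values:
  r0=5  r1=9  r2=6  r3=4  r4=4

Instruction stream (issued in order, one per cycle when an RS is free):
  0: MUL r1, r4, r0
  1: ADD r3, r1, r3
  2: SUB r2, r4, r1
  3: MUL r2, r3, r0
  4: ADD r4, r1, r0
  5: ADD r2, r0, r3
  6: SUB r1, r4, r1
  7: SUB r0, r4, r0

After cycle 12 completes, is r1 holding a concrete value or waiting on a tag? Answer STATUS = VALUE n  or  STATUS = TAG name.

c1: issue MUL r1<-Mul1 | r0:5,r1:Mul1,r2:6,r3:4,r4:4
c2: issue ADD r3<-Add1 | r0:5,r1:Mul1,r2:6,r3:Add1,r4:4
c3: issue SUB r2<-Add2 | r0:5,r1:Mul1,r2:Add2,r3:Add1,r4:4
c4: issue MUL r2<-Mul2 | r0:5,r1:Mul1,r2:Mul2,r3:Add1,r4:4
c5: CDB Mul1=20; issue ADD r4<-Add3 | r0:5,r1:20,r2:Mul2,r3:Add1,r4:Add3
c6: stall | r0:5,r1:20,r2:Mul2,r3:Add1,r4:Add3
c7: CDB Add1=24; issue ADD r2<-Add1 | r0:5,r1:20,r2:Add1,r3:24,r4:Add3
c8: CDB Add2=-16; issue SUB r1<-Add2 | r0:5,r1:Add2,r2:Add1,r3:24,r4:Add3
c9: CDB Add1=29; issue SUB r0<-Add1 | r0:Add1,r1:Add2,r2:29,r3:24,r4:Add3
c10: CDB Add3=25 | r0:Add1,r1:Add2,r2:29,r3:24,r4:25
c11: CDB Mul2=120 | r0:Add1,r1:Add2,r2:29,r3:24,r4:25
c12: CDB Add1=20 | r0:20,r1:Add2,r2:29,r3:24,r4:25

STATUS = TAG Add2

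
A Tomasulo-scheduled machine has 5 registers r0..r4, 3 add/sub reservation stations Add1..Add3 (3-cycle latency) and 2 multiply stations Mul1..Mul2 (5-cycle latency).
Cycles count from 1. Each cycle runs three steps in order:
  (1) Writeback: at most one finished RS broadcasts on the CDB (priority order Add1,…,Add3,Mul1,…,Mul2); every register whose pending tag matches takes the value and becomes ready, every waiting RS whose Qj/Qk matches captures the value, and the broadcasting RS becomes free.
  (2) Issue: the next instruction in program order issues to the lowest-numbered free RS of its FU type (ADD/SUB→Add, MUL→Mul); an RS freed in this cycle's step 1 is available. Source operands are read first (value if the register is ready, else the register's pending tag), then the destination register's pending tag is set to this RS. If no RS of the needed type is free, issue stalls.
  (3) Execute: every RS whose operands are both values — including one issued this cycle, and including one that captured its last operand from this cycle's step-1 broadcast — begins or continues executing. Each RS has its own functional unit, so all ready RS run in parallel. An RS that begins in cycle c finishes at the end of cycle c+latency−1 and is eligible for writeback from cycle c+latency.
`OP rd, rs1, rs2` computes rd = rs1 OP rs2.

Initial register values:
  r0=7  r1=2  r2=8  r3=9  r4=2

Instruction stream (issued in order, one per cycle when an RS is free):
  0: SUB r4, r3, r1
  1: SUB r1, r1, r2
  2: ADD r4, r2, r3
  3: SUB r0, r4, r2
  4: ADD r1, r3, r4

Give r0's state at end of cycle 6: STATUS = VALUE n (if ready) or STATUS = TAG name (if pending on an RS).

STATUS = TAG Add1

c1: issue SUB r4<-Add1 | r0:7,r1:2,r2:8,r3:9,r4:Add1
c2: issue SUB r1<-Add2 | r0:7,r1:Add2,r2:8,r3:9,r4:Add1
c3: issue ADD r4<-Add3 | r0:7,r1:Add2,r2:8,r3:9,r4:Add3
c4: CDB Add1=7; issue SUB r0<-Add1 | r0:Add1,r1:Add2,r2:8,r3:9,r4:Add3
c5: CDB Add2=-6; issue ADD r1<-Add2 | r0:Add1,r1:Add2,r2:8,r3:9,r4:Add3
c6: CDB Add3=17 | r0:Add1,r1:Add2,r2:8,r3:9,r4:17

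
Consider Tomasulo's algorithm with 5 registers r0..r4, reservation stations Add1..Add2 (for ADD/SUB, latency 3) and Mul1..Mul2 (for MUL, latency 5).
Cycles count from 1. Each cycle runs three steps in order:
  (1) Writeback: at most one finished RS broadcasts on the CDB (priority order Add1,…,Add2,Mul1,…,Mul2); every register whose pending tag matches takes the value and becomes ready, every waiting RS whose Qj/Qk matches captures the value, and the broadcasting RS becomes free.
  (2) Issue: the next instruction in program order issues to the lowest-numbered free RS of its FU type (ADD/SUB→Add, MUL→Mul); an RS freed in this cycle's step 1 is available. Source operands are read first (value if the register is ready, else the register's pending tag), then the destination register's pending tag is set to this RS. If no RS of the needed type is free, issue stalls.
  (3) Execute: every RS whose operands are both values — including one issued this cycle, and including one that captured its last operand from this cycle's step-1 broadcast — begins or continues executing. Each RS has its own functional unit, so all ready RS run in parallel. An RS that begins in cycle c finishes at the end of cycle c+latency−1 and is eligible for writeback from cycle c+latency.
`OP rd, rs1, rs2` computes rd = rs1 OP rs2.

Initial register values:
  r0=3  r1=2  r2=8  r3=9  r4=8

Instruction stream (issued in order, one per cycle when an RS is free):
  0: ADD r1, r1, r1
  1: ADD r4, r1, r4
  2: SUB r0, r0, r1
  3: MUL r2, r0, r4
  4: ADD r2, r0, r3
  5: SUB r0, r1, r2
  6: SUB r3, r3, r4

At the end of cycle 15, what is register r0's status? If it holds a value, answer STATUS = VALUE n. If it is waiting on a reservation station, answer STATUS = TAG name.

STATUS = VALUE -4

cycle 1: issue ADD r1<-Add1 // r0:3,r1:Add1,r2:8,r3:9,r4:8
cycle 2: issue ADD r4<-Add2 // r0:3,r1:Add1,r2:8,r3:9,r4:Add2
cycle 3: stall // r0:3,r1:Add1,r2:8,r3:9,r4:Add2
cycle 4: CDB Add1=4; issue SUB r0<-Add1 // r0:Add1,r1:4,r2:8,r3:9,r4:Add2
cycle 5: issue MUL r2<-Mul1 // r0:Add1,r1:4,r2:Mul1,r3:9,r4:Add2
cycle 6: stall // r0:Add1,r1:4,r2:Mul1,r3:9,r4:Add2
cycle 7: CDB Add1=-1; issue ADD r2<-Add1 // r0:-1,r1:4,r2:Add1,r3:9,r4:Add2
cycle 8: CDB Add2=12; issue SUB r0<-Add2 // r0:Add2,r1:4,r2:Add1,r3:9,r4:12
cycle 9: stall // r0:Add2,r1:4,r2:Add1,r3:9,r4:12
cycle 10: CDB Add1=8; issue SUB r3<-Add1 // r0:Add2,r1:4,r2:8,r3:Add1,r4:12
cycle 11: - // r0:Add2,r1:4,r2:8,r3:Add1,r4:12
cycle 12: - // r0:Add2,r1:4,r2:8,r3:Add1,r4:12
cycle 13: CDB Add1=-3 // r0:Add2,r1:4,r2:8,r3:-3,r4:12
cycle 14: CDB Add2=-4 // r0:-4,r1:4,r2:8,r3:-3,r4:12
cycle 15: CDB Mul1=-12 // r0:-4,r1:4,r2:8,r3:-3,r4:12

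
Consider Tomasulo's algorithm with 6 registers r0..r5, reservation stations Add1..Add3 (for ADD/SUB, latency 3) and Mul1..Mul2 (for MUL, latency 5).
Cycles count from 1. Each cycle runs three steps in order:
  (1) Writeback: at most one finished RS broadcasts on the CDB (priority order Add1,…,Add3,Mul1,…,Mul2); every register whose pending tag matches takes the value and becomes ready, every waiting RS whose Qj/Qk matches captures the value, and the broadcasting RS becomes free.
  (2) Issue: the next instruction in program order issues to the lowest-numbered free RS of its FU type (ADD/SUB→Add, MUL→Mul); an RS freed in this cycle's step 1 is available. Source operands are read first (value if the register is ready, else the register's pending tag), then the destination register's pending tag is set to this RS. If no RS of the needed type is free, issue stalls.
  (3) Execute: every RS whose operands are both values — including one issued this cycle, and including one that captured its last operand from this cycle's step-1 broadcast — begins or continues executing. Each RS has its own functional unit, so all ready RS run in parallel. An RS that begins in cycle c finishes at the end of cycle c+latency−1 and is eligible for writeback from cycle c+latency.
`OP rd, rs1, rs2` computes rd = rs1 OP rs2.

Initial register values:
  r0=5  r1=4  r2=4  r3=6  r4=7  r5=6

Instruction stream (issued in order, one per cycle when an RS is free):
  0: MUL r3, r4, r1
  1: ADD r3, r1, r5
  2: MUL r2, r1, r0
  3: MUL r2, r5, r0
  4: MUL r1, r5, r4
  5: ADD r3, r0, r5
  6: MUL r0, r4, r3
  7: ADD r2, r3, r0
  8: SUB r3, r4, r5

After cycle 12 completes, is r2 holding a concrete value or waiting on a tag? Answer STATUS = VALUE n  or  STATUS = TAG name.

c1: issue MUL r3<-Mul1 | r0:5,r1:4,r2:4,r3:Mul1,r4:7,r5:6
c2: issue ADD r3<-Add1 | r0:5,r1:4,r2:4,r3:Add1,r4:7,r5:6
c3: issue MUL r2<-Mul2 | r0:5,r1:4,r2:Mul2,r3:Add1,r4:7,r5:6
c4: stall | r0:5,r1:4,r2:Mul2,r3:Add1,r4:7,r5:6
c5: CDB Add1=10; stall | r0:5,r1:4,r2:Mul2,r3:10,r4:7,r5:6
c6: CDB Mul1=28; issue MUL r2<-Mul1 | r0:5,r1:4,r2:Mul1,r3:10,r4:7,r5:6
c7: stall | r0:5,r1:4,r2:Mul1,r3:10,r4:7,r5:6
c8: CDB Mul2=20; issue MUL r1<-Mul2 | r0:5,r1:Mul2,r2:Mul1,r3:10,r4:7,r5:6
c9: issue ADD r3<-Add1 | r0:5,r1:Mul2,r2:Mul1,r3:Add1,r4:7,r5:6
c10: stall | r0:5,r1:Mul2,r2:Mul1,r3:Add1,r4:7,r5:6
c11: CDB Mul1=30; issue MUL r0<-Mul1 | r0:Mul1,r1:Mul2,r2:30,r3:Add1,r4:7,r5:6
c12: CDB Add1=11; issue ADD r2<-Add1 | r0:Mul1,r1:Mul2,r2:Add1,r3:11,r4:7,r5:6

STATUS = TAG Add1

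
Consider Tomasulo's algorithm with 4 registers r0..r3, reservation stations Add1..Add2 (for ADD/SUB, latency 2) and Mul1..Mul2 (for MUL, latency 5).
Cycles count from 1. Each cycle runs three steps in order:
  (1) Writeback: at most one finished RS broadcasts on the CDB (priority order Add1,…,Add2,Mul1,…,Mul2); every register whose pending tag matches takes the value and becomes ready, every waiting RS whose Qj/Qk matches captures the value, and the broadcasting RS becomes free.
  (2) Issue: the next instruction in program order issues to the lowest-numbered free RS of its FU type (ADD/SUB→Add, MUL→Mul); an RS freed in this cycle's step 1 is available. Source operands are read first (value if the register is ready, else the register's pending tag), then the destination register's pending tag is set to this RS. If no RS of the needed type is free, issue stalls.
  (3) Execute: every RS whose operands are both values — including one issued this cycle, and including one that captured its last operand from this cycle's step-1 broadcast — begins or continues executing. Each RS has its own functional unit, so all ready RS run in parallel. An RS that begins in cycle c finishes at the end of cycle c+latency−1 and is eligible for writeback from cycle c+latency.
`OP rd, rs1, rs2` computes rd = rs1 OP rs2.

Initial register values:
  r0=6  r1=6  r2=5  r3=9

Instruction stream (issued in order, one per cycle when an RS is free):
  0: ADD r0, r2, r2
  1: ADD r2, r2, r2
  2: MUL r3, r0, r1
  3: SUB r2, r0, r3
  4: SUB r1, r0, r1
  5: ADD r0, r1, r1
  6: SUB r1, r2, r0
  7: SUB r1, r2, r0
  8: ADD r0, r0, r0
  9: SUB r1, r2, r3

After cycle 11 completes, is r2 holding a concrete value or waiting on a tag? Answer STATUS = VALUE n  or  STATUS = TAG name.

  c1: issue ADD r0<-Add1  regs: r0:Add1,r1:6,r2:5,r3:9
  c2: issue ADD r2<-Add2  regs: r0:Add1,r1:6,r2:Add2,r3:9
  c3: CDB Add1=10; issue MUL r3<-Mul1  regs: r0:10,r1:6,r2:Add2,r3:Mul1
  c4: CDB Add2=10; issue SUB r2<-Add1  regs: r0:10,r1:6,r2:Add1,r3:Mul1
  c5: issue SUB r1<-Add2  regs: r0:10,r1:Add2,r2:Add1,r3:Mul1
  c6: stall  regs: r0:10,r1:Add2,r2:Add1,r3:Mul1
  c7: CDB Add2=4; issue ADD r0<-Add2  regs: r0:Add2,r1:4,r2:Add1,r3:Mul1
  c8: CDB Mul1=60; stall  regs: r0:Add2,r1:4,r2:Add1,r3:60
  c9: CDB Add2=8; issue SUB r1<-Add2  regs: r0:8,r1:Add2,r2:Add1,r3:60
  c10: CDB Add1=-50; issue SUB r1<-Add1  regs: r0:8,r1:Add1,r2:-50,r3:60
  c11: stall  regs: r0:8,r1:Add1,r2:-50,r3:60

STATUS = VALUE -50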